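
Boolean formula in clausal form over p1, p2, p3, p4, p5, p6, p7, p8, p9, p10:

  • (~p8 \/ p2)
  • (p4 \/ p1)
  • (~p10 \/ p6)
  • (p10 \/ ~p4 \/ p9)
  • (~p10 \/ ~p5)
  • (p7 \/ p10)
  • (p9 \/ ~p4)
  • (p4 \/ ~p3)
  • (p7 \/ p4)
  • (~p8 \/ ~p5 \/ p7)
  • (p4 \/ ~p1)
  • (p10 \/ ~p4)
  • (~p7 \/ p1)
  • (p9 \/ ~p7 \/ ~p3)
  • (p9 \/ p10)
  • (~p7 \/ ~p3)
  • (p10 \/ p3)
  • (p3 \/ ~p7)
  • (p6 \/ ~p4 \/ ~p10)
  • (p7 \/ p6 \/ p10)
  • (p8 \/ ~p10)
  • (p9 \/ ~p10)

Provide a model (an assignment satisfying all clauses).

p2 occurs only positively in the remaining clauses — set p2 = True.
p5 occurs only negated in the remaining clauses — set p5 = False.
Branch on p1: take p1 = True.
  then p4 is forced to True.
  then p9 is forced to True.
  then p10 is forced to True.
  then p6 is forced to True.
  then p8 is forced to True.
Branch on p3: take p3 = False.
  then p7 is forced to False.
Every clause has at least one true literal under this assignment.

p1=T  p2=T  p3=F  p4=T  p5=F  p6=T  p7=F  p8=T  p9=T  p10=T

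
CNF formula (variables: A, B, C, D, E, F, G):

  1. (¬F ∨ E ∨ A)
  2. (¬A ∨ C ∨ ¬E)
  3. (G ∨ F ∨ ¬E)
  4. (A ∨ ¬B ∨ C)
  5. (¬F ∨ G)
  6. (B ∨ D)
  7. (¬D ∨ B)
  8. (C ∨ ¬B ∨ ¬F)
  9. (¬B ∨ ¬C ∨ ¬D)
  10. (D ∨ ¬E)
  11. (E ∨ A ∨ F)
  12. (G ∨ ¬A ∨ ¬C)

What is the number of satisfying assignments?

6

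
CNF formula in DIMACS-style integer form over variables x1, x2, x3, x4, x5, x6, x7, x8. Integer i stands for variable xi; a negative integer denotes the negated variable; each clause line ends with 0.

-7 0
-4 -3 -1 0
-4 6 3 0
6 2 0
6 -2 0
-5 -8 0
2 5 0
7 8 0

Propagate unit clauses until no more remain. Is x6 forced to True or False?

Unit clause (~x7) sets x7 = False.
(x8 \/ x7): since x7 = False, the clause reduces to (x8). x8 = True.
(~x8 \/ ~x5) with x8 = True leaves only ~x5, so x5 = False.
From (x2 \/ x5) and x5 = False: x2 = True.
(~x2 \/ x6): since x2 = True, the clause reduces to (x6). x6 = True.

True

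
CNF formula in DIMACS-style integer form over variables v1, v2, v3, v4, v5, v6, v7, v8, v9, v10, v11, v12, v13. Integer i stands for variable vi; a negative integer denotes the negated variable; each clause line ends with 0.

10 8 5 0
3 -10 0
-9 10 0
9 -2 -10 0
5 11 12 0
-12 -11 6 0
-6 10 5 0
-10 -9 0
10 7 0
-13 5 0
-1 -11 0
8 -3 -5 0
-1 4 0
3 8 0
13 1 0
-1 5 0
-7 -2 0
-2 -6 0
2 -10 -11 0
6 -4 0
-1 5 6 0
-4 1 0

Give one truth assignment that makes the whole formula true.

v1=0, v2=0, v3=1, v4=0, v5=1, v6=1, v7=1, v8=1, v9=0, v10=0, v11=1, v12=0, v13=1

Pure literal: v8 appears only positively; assign v8 = True.
Set v1 = False and propagate.
  then v13 is forced to True.
  then v5 is forced to True.
  then v4 is forced to False.
Set v2 = False and propagate.
For the remaining variables, v3 = True, v6 = True, v7 = True, v9 = False, v10 = False, v11 = True, v12 = False works.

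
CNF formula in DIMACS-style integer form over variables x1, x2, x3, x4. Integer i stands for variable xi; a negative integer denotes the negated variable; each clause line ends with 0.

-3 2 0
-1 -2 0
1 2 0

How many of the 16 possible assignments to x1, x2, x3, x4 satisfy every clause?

6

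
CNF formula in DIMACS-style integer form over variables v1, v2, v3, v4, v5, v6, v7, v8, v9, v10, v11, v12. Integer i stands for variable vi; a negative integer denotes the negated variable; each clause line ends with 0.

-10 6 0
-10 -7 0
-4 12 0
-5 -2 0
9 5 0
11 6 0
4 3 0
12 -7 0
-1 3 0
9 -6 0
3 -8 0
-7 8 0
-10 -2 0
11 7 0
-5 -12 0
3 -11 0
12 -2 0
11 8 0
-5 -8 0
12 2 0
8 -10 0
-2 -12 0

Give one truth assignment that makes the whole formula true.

v1 = T, v2 = F, v3 = T, v4 = F, v5 = F, v6 = T, v7 = T, v8 = T, v9 = T, v10 = F, v11 = T, v12 = T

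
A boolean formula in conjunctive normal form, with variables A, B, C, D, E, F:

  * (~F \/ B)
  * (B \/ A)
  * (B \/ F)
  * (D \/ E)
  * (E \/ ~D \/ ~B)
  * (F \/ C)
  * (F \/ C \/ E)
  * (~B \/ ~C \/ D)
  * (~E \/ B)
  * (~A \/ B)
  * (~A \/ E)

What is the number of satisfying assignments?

Split on B, then E.
  B=1, E=1: A free; 4 ways for (C,D,F) × 2^1 = 8.
  B=1, E=0: a clause becomes empty — 0.
  B=0, E=1: a clause becomes empty — 0.
  B=0, E=0: a clause becomes empty — 0.
Total: 8 + 0 + 0 + 0 = 8.

8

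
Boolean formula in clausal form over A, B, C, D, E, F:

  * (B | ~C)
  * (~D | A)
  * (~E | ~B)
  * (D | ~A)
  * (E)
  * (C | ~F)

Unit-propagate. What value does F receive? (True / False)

Unit clause (E) sets E = True.
From (~B | ~E) and E = True: B = False.
(B | ~C): since B = False, the clause reduces to (~C). C = False.
(~F | C): since C = False, the clause reduces to (~F). F = False.

False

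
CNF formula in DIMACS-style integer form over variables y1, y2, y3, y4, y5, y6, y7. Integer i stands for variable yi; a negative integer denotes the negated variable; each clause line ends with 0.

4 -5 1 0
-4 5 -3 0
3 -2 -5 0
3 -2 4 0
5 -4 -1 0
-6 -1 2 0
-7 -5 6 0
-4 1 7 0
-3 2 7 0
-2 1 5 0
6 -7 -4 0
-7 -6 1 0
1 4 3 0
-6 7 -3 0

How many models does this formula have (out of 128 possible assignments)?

13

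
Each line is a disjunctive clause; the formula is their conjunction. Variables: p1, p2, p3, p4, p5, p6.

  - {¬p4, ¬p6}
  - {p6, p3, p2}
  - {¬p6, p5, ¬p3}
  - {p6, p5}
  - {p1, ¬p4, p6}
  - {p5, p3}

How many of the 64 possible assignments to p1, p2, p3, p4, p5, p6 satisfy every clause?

17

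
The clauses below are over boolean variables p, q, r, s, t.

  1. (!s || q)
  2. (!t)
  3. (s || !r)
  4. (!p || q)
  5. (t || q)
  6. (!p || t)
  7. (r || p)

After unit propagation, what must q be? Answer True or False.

(!t) is a unit clause: t = False.
(t || q): since t = False, the clause reduces to (q). q = True.

True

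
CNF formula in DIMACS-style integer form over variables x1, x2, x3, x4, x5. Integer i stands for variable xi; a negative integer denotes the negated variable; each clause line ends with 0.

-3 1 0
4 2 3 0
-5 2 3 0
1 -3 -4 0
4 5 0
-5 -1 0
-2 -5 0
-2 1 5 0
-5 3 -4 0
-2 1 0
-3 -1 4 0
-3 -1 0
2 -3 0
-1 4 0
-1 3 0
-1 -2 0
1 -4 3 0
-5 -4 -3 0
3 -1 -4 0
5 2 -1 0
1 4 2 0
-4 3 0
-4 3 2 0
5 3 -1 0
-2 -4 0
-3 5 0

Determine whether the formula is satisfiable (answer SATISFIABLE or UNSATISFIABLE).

UNSATISFIABLE

x3 = True:
  propagation gives x1=True; an empty clause results — contradiction.
x3 = False:
  propagation gives x1=False, x2=False, x4=True; an empty clause results — contradiction.
Every branch closes, so no satisfying assignment exists.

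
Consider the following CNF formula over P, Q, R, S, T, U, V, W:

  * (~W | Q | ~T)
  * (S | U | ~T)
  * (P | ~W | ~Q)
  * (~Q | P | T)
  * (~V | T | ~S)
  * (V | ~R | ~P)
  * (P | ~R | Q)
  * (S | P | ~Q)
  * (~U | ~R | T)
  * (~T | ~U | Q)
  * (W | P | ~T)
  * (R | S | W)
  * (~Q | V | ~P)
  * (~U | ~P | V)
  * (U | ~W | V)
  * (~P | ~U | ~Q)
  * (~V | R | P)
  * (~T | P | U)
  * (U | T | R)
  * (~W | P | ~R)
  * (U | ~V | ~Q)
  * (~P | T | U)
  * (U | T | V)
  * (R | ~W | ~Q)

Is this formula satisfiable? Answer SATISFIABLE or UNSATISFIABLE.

SATISFIABLE

Try P = True.
The remaining clauses are satisfied by Q = False, R = False, S = True, T = True, U = False, V = False, W = False.
Every clause has at least one true literal under this assignment.
So P=True, Q=False, R=False, S=True, T=True, U=False, V=False, W=False is a satisfying assignment.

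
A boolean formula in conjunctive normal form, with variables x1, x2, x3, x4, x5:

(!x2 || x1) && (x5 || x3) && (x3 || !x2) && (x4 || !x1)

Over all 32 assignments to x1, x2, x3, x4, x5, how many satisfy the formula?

11

Case analysis on x1 and x2:
  x1=1, x2=1: remaining (x3,x4,x5) ∈ {(1,1,0); (1,1,1)} — 2.
  x1=1, x2=0: remaining (x3,x4,x5) ∈ {(0,1,1); (1,1,0); (1,1,1)} — 3.
  x1=0, x2=1: a clause becomes empty — 0.
  x1=0, x2=0: x4 free; 3 ways for (x3,x5) × 2^1 = 6.
Total: 2 + 3 + 0 + 6 = 11.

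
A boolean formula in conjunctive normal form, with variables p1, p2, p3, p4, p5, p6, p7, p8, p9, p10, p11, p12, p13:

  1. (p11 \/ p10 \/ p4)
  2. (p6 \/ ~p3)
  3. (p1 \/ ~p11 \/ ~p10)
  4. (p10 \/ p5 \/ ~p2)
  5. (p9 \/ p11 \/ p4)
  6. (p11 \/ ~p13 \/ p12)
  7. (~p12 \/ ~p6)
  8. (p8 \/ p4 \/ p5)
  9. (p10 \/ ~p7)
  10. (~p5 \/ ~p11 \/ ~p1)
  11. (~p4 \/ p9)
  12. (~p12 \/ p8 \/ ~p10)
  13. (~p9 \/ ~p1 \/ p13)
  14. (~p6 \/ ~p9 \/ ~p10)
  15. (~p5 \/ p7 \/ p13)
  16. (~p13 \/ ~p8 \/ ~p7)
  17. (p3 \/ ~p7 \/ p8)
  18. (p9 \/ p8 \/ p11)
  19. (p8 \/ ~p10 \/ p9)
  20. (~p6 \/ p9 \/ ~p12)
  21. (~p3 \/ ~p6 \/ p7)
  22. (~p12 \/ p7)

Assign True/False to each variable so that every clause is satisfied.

p1=True, p2=True, p3=False, p4=False, p5=False, p6=True, p7=False, p8=True, p9=False, p10=True, p11=True, p12=False, p13=True

Try p1 = True.
The remaining clauses are satisfied by p2 = True, p3 = False, p4 = False, p5 = False, p6 = True, p7 = False, p8 = True, p9 = False, p10 = True, p11 = True, p12 = False, p13 = True.
Every clause has at least one true literal under this assignment.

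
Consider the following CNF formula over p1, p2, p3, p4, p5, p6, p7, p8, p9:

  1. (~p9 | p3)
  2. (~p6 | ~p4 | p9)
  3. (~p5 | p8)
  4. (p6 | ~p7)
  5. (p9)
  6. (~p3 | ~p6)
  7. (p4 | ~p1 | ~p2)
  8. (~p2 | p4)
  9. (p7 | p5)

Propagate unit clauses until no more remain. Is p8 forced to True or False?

True

(p9) stands alone — p9 = True.
From (p3 | ~p9) and p9 = True: p3 = True.
(~p6 | ~p3) with p3 = True leaves only ~p6, so p6 = False.
(~p7 | p6): since p6 = False, the clause reduces to (~p7). p7 = False.
(p7 | p5) with p7 = False leaves only p5, so p5 = True.
In (~p5 | p8), ~p5 is now false; p8 must hold, so p8 = True.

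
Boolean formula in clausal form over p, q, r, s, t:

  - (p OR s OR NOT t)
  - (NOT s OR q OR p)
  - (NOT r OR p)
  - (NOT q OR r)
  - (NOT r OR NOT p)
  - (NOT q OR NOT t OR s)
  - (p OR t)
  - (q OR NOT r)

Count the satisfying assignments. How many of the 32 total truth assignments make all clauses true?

4

The models are:
  p=1 q=0 r=0 s=0 t=0
  p=1 q=0 r=0 s=0 t=1
  p=1 q=0 r=0 s=1 t=0
  p=1 q=0 r=0 s=1 t=1
Count: 4.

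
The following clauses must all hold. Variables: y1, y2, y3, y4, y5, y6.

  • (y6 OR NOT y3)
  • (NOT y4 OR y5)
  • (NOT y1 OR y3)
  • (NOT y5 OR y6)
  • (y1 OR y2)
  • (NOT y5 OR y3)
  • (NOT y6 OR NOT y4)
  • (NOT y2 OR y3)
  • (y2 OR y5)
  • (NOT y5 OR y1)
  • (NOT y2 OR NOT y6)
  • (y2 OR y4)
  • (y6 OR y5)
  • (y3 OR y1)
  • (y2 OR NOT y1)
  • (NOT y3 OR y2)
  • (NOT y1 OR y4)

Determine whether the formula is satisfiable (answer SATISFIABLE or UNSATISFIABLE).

UNSATISFIABLE

y2 = True:
  propagation gives y3=True, y6=True; an empty clause results — contradiction.
y2 = False:
  propagation gives y1=True; an empty clause results — contradiction.
Every branch closes, so no satisfying assignment exists.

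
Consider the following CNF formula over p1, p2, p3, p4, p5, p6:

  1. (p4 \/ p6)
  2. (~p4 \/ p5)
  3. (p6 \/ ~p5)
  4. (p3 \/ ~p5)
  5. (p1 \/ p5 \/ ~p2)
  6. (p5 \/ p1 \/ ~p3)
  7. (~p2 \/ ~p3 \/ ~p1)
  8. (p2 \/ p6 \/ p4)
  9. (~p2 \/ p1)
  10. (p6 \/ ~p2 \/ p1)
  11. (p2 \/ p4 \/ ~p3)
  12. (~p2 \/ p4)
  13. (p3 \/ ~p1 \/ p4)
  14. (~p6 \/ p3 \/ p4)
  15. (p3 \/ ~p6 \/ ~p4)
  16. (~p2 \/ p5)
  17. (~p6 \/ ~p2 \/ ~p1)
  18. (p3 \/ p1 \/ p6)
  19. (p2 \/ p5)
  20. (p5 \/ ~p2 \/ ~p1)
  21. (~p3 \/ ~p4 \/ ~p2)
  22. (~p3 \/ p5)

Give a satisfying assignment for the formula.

Try p1 = False.
  then p2 is forced to False.
  then p5 is forced to True.
  then p6 is forced to True.
  then p3 is forced to True.
  then p4 is forced to True.
Every clause has at least one true literal under this assignment.

p1=F, p2=F, p3=T, p4=T, p5=T, p6=T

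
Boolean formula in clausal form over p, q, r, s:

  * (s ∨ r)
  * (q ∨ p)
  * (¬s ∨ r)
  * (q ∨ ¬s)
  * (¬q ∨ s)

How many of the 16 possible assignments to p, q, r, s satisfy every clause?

Satisfying assignments:
  p=0 q=1 r=1 s=1
  p=1 q=0 r=1 s=0
  p=1 q=1 r=1 s=1
That's 3 in total.

3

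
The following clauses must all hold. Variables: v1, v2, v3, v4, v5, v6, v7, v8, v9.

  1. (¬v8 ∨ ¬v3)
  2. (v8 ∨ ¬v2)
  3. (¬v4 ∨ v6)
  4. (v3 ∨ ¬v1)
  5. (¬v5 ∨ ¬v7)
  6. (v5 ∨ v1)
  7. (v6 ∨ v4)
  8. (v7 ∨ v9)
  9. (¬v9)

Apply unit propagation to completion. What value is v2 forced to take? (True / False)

False

(¬v9) stands alone — v9 = False.
In (v7 ∨ v9), v9 is now false; v7 must hold, so v7 = True.
In (¬v7 ∨ ¬v5), ¬v7 is now false; ¬v5 must hold, so v5 = False.
In (v1 ∨ v5), v5 is now false; v1 must hold, so v1 = True.
In (v3 ∨ ¬v1), ¬v1 is now false; v3 must hold, so v3 = True.
From (¬v8 ∨ ¬v3) and v3 = True: v8 = False.
(v8 ∨ ¬v2): since v8 = False, the clause reduces to (¬v2). v2 = False.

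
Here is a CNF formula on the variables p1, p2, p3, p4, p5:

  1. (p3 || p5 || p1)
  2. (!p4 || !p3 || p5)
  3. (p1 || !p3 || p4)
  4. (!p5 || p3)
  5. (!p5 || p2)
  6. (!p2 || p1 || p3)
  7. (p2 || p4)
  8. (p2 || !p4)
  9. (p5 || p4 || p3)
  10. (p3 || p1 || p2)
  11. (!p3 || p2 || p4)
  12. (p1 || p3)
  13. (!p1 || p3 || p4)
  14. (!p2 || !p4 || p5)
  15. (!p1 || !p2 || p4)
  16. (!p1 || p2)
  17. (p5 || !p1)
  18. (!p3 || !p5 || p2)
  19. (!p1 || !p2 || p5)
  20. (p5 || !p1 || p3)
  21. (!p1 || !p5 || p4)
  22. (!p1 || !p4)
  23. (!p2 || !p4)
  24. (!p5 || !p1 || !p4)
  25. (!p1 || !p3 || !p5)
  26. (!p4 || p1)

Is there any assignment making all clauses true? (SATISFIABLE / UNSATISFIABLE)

p1 = True:
  propagation gives p2=True, p4=True; an empty clause results — contradiction.
p1 = False:
  propagation gives p3=True, p4=True; an empty clause results — contradiction.
Every branch closes, so no satisfying assignment exists.

UNSATISFIABLE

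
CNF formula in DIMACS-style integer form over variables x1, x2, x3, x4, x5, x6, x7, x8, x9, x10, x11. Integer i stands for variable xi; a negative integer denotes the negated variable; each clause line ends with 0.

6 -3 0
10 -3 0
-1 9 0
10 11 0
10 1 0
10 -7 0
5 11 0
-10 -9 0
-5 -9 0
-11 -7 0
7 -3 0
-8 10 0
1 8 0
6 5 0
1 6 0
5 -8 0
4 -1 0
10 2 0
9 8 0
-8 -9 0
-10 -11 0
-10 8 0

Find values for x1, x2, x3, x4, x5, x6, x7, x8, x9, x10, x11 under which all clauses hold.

Pure literal: x4 appears only positively; assign x4 = True.
Pure literal: x6 appears only positively; assign x6 = True.
Try x1 = False.
  then x10 is forced to True.
  then x9 is forced to False.
  then x8 is forced to True.
  then x5 is forced to True.
  then x11 is forced to False.
The remaining clauses are satisfied by x2 = False, x3 = True, x7 = True.

x1=F  x2=F  x3=T  x4=T  x5=T  x6=T  x7=T  x8=T  x9=F  x10=T  x11=F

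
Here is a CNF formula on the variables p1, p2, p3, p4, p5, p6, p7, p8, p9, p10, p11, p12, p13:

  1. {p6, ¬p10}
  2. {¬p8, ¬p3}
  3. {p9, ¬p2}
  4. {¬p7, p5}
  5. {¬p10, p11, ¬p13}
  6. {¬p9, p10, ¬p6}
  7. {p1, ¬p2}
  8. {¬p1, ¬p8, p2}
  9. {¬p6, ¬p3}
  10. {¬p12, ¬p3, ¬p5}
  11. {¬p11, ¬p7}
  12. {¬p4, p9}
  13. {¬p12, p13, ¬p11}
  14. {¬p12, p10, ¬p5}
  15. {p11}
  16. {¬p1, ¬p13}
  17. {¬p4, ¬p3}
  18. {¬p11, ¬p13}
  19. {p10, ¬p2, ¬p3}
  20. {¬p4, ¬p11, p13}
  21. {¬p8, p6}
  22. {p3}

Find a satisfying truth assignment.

Unit propagation: (p11) forces p11 = True.
The clause (¬p7) is unit: p7 must be False.
(¬p13) is a unit clause, so p13 = False.
The clause (¬p12) is unit: p12 must be False.
(¬p4) is a unit clause, so p4 = False.
Unit propagation: (p3) forces p3 = True.
The clause (¬p8) is unit: p8 must be False.
(¬p6) is a unit clause, so p6 = False.
(¬p10) is a unit clause, so p10 = False.
(¬p2) is a unit clause, so p2 = False.
p1, p5, p9 are now unconstrained; take p1 = False, p5 = False, p9 = False.

p1=False  p2=False  p3=True  p4=False  p5=False  p6=False  p7=False  p8=False  p9=False  p10=False  p11=True  p12=False  p13=False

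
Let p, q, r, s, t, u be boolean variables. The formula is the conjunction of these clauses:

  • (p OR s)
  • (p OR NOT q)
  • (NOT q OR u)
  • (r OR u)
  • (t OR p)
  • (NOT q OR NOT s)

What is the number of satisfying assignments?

19

Split on p, then q.
  p=1, q=1: remaining (r,s,t,u) ∈ {(0,0,0,1); (0,0,1,1); (1,0,0,1); (1,0,1,1)} — 4.
  p=1, q=0: s, t free; 3 ways for (r,u) × 2^2 = 12.
  p=0, q=1: a clause becomes empty — 0.
  p=0, q=0: remaining (r,s,t,u) ∈ {(0,1,1,1); (1,1,1,0); (1,1,1,1)} — 3.
Total: 4 + 12 + 0 + 3 = 19.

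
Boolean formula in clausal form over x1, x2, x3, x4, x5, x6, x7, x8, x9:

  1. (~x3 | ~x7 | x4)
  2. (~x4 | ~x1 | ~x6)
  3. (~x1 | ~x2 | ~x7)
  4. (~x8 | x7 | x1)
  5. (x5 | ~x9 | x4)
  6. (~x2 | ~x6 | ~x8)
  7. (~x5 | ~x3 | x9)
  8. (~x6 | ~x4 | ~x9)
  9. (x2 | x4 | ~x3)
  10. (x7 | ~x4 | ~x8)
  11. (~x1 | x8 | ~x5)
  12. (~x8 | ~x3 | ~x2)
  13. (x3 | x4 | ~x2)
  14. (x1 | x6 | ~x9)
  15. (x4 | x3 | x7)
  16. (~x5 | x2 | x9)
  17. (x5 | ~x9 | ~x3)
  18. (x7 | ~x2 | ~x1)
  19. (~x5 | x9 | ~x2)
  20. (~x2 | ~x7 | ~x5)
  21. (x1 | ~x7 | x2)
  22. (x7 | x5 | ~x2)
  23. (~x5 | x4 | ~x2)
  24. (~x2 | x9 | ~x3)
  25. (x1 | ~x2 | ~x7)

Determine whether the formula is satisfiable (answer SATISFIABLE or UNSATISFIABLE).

SATISFIABLE

Branch on x1: take x1 = True.
The remaining clauses are satisfied by x2 = False, x3 = False, x4 = False, x5 = True, x6 = False, x7 = True, x8 = True, x9 = True.
So x1 = 1  x2 = 0  x3 = 0  x4 = 0  x5 = 1  x6 = 0  x7 = 1  x8 = 1  x9 = 1 is a satisfying assignment.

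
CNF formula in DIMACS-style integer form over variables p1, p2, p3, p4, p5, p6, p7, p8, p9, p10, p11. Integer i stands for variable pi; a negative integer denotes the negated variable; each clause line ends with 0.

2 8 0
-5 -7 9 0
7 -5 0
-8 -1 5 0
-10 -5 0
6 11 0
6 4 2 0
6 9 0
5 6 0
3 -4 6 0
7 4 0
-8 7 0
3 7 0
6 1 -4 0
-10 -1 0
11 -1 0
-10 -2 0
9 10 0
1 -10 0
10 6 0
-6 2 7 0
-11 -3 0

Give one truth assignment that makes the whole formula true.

p1=F  p2=T  p3=T  p4=F  p5=F  p6=T  p7=T  p8=T  p9=T  p10=F  p11=F

Pure literal: p9 appears only positively; assign p9 = True.
Branch on p1: take p1 = False.
  then p10 is forced to False.
  then p6 is forced to True.
Set p2 = True and propagate.
For the remaining variables, p3 = True, p4 = False, p5 = False, p7 = True, p8 = True, p11 = False works.
Check each clause:
  1. (p8 ∨ p2) — p8 is true.
  2. (¬p5 ∨ p9 ∨ ¬p7) — p9 is true.
  3. (¬p5 ∨ p7) — ¬p5 is true.
  4. (p5 ∨ ¬p1 ∨ ¬p8) — ¬p1 is true.
  5. (¬p5 ∨ ¬p10) — ¬p5 is true.
  6. (p11 ∨ p6) — p6 is true.
  7. (p4 ∨ p6 ∨ p2) — p2 is true.
  8. (p9 ∨ p6) — p9 is true.
  9. (p6 ∨ p5) — p6 is true.
  10. (p3 ∨ p6 ∨ ¬p4) — p3 is true.
  11. (p7 ∨ p4) — p7 is true.
  12. (¬p8 ∨ p7) — p7 is true.
  13. (p7 ∨ p3) — p3 is true.
  14. (p6 ∨ ¬p4 ∨ p1) — ¬p4 is true.
  15. (¬p1 ∨ ¬p10) — ¬p10 is true.
  16. (¬p1 ∨ p11) — ¬p1 is true.
  17. (¬p10 ∨ ¬p2) — ¬p10 is true.
  18. (p9 ∨ p10) — p9 is true.
  19. (p1 ∨ ¬p10) — ¬p10 is true.
  20. (p10 ∨ p6) — p6 is true.
  21. (p7 ∨ ¬p6 ∨ p2) — p2 is true.
  22. (¬p3 ∨ ¬p11) — ¬p11 is true.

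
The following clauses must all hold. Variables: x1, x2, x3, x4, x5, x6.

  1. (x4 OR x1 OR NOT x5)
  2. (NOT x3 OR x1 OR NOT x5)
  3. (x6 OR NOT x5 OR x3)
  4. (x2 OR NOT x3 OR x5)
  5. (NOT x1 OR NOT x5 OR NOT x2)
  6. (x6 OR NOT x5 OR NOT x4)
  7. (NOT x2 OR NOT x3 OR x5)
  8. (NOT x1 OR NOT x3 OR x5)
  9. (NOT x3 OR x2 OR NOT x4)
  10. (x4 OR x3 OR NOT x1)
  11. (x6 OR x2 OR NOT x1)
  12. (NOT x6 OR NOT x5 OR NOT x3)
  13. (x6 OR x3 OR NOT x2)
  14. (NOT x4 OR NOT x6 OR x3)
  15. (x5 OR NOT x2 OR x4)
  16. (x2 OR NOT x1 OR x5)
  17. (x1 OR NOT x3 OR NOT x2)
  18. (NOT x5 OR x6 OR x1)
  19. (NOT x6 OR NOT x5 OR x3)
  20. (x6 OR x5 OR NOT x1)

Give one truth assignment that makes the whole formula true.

x1=False, x2=False, x3=False, x4=True, x5=False, x6=False

Check each clause:
  1. (x4 OR NOT x5 OR x1) — NOT x5 is true.
  2. (NOT x3 OR x1 OR NOT x5) — NOT x5 is true.
  3. (NOT x5 OR x3 OR x6) — NOT x5 is true.
  4. (x2 OR x5 OR NOT x3) — NOT x3 is true.
  5. (NOT x1 OR NOT x2 OR NOT x5) — NOT x5 is true.
  6. (NOT x4 OR NOT x5 OR x6) — NOT x5 is true.
  7. (NOT x3 OR x5 OR NOT x2) — NOT x3 is true.
  8. (x5 OR NOT x1 OR NOT x3) — NOT x3 is true.
  9. (NOT x3 OR x2 OR NOT x4) — NOT x3 is true.
  10. (x3 OR x4 OR NOT x1) — x4 is true.
  11. (x6 OR NOT x1 OR x2) — NOT x1 is true.
  12. (NOT x5 OR NOT x3 OR NOT x6) — NOT x6 is true.
  13. (x6 OR x3 OR NOT x2) — NOT x2 is true.
  14. (NOT x4 OR NOT x6 OR x3) — NOT x6 is true.
  15. (x4 OR NOT x2 OR x5) — x4 is true.
  16. (NOT x1 OR x2 OR x5) — NOT x1 is true.
  17. (NOT x3 OR x1 OR NOT x2) — NOT x3 is true.
  18. (x1 OR NOT x5 OR x6) — NOT x5 is true.
  19. (x3 OR NOT x5 OR NOT x6) — NOT x6 is true.
  20. (NOT x1 OR x5 OR x6) — NOT x1 is true.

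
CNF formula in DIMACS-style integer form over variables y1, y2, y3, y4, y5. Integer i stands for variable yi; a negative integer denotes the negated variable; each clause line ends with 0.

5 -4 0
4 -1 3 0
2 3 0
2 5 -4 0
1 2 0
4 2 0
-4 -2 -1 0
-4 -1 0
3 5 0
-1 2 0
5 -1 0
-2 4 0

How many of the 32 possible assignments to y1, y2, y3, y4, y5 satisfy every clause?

2

The models are:
  y1=F y2=T y3=F y4=T y5=T
  y1=F y2=T y3=T y4=T y5=T
That's 2 in total.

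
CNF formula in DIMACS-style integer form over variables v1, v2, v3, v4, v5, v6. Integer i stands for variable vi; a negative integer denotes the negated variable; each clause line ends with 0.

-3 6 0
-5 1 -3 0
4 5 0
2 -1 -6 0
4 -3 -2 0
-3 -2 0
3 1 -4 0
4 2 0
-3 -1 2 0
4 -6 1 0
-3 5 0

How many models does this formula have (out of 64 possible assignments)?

9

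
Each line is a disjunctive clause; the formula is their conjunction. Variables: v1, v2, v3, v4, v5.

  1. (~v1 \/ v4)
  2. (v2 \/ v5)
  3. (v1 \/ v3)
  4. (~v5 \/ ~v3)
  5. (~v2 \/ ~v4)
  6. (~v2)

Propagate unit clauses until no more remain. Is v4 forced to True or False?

True

(~v2) stands alone — v2 = False.
(v2 \/ v5): since v2 = False, the clause reduces to (v5). v5 = True.
From (~v5 \/ ~v3) and v5 = True: v3 = False.
From (v3 \/ v1) and v3 = False: v1 = True.
In (~v1 \/ v4), ~v1 is now false; v4 must hold, so v4 = True.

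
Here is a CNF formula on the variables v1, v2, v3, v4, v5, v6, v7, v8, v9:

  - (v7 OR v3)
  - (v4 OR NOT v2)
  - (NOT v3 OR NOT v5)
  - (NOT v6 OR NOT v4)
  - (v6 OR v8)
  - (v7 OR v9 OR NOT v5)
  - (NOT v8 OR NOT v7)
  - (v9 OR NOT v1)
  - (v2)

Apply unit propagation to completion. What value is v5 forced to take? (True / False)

Unit clause (v2) sets v2 = True.
In (NOT v2 OR v4), NOT v2 is now false; v4 must hold, so v4 = True.
(NOT v4 OR NOT v6): since v4 = True, the clause reduces to (NOT v6). v6 = False.
(v8 OR v6): since v6 = False, the clause reduces to (v8). v8 = True.
(NOT v7 OR NOT v8) with v8 = True leaves only NOT v7, so v7 = False.
In (v3 OR v7), v7 is now false; v3 must hold, so v3 = True.
From (NOT v3 OR NOT v5) and v3 = True: v5 = False.

False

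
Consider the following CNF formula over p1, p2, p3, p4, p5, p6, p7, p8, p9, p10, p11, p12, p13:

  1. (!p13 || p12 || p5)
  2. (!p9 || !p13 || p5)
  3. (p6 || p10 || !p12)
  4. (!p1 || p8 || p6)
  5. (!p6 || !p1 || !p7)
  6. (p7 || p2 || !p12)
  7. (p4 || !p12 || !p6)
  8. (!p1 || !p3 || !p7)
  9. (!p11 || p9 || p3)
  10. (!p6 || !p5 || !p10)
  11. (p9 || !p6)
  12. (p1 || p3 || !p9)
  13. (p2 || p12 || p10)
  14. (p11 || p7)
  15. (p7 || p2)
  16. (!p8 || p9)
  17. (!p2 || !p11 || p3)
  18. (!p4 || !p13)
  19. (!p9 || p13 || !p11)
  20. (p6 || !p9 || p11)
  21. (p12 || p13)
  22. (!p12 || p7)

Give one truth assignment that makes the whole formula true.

p1=False, p2=False, p3=True, p4=True, p5=True, p6=True, p7=True, p8=False, p9=True, p10=False, p11=False, p12=True, p13=False

Branch on p1: take p1 = False.
Try p2 = False.
  then p7 is forced to True.
Try p3 = True.
The remaining clauses are satisfied by p4 = True, p5 = True, p6 = True, p8 = False, p9 = True, p10 = False, p11 = False, p12 = True, p13 = False.
Every clause has at least one true literal under this assignment.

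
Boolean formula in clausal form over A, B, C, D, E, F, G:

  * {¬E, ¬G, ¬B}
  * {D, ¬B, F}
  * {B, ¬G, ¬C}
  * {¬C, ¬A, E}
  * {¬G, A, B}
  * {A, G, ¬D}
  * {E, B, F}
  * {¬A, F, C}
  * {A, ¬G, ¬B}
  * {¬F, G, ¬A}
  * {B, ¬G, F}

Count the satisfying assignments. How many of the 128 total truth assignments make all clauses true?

19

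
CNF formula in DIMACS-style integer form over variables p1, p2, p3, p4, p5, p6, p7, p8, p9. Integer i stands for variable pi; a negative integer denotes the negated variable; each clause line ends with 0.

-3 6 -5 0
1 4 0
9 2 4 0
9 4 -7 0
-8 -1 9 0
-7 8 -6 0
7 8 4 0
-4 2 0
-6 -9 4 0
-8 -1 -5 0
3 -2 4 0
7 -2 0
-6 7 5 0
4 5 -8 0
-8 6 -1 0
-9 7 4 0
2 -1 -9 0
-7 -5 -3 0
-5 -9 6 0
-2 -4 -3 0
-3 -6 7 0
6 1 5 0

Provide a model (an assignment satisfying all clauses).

Set p1 = False and propagate.
  then p4 is forced to True.
  then p2 is forced to True.
  then p7 is forced to True.
  then p3 is forced to False.
Branch on p5: take p5 = False.
  then p6 is forced to True.
  then p8 is forced to True.
p9 is now unconstrained; take p9 = True.

p1=F  p2=T  p3=F  p4=T  p5=F  p6=T  p7=T  p8=T  p9=T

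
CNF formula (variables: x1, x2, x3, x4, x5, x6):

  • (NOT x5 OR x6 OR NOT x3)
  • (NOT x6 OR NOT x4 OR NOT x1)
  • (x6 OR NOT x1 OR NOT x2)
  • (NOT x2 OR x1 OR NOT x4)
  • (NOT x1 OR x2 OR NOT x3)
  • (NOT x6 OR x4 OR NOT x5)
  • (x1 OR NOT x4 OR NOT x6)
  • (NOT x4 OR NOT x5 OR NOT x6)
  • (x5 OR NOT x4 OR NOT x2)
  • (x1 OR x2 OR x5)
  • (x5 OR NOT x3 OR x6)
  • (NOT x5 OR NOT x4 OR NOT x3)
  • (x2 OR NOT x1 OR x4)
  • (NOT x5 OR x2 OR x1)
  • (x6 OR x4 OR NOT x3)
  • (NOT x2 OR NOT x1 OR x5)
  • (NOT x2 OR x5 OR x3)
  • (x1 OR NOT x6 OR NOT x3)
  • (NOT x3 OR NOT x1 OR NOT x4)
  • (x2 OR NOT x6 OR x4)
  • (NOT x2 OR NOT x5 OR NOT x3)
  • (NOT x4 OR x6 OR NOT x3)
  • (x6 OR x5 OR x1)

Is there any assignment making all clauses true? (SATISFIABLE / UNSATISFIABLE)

Set x1 = True and propagate.
Set x2 = False and propagate.
  then x3 is forced to False.
  then x4 is forced to True.
  then x6 is forced to False.
x5 is now unconstrained; take x5 = True.
So x1 = True, x2 = False, x3 = False, x4 = True, x5 = True, x6 = False is a satisfying assignment.

SATISFIABLE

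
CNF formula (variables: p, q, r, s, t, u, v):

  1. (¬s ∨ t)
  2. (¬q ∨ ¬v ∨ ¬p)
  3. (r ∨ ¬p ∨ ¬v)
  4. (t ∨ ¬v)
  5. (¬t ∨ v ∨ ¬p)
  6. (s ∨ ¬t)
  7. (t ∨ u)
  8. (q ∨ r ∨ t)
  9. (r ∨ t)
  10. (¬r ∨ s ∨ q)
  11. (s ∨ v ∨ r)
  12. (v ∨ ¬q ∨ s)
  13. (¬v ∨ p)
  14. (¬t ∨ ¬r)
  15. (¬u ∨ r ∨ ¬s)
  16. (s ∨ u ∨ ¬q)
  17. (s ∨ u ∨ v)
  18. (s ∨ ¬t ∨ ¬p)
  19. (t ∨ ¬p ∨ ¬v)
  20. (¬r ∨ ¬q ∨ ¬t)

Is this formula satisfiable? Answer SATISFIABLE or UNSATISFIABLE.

Branch on p: take p = False.
  then v is forced to False.
Branch on q: take q = True.
  then s is forced to True.
  then t is forced to True.
  then r is forced to False.
  then u is forced to False.
Every clause has at least one true literal under this assignment.
So p=F, q=T, r=F, s=T, t=T, u=F, v=F is a satisfying assignment.

SATISFIABLE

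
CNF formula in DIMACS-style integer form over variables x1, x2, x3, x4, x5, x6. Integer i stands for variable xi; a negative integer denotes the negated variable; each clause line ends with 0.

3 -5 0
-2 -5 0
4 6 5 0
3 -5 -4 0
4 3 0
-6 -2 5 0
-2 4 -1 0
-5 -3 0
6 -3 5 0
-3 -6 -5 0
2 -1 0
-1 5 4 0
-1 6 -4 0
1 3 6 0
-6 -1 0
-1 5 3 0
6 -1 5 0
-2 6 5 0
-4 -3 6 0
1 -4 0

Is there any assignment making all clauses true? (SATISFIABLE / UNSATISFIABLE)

SATISFIABLE

Branch on x1: take x1 = False.
  then x4 is forced to False.
  then x3 is forced to True.
  then x5 is forced to False.
  then x6 is forced to True.
  then x2 is forced to False.
Every clause has at least one true literal under this assignment.
So x1=F, x2=F, x3=T, x4=F, x5=F, x6=T is a satisfying assignment.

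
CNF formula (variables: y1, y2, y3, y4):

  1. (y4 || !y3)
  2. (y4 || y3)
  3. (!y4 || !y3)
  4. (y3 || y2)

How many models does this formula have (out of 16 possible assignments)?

2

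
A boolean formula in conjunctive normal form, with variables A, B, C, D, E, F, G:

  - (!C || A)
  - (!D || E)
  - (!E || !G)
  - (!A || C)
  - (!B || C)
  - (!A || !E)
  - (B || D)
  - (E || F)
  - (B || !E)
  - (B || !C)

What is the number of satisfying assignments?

Satisfying assignments:
  A=1 B=1 C=1 D=0 E=0 F=1 G=0
  A=1 B=1 C=1 D=0 E=0 F=1 G=1
That's 2 in total.

2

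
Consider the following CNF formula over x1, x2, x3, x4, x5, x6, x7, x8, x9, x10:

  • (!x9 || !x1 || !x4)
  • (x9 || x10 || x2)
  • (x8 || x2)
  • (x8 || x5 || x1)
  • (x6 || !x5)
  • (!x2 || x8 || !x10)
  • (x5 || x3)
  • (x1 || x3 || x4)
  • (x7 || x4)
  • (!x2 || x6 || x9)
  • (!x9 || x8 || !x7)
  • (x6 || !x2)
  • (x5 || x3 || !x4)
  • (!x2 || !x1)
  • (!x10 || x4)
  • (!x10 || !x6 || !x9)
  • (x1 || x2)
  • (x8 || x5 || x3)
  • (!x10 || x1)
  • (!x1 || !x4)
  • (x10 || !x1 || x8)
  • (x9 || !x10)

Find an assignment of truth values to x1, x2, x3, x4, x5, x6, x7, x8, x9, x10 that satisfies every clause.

Set x1 = False and propagate.
  then x2 is forced to True.
  then x6 is forced to True.
  then x10 is forced to False.
Set x3 = False and propagate.
  then x5 is forced to True.
  then x4 is forced to True.
Try x7 = False.
x8, x9 are now unconstrained; take x8 = False, x9 = True.
Check each clause:
  1. (!x1 || !x4 || !x9) — !x1 is true.
  2. (x2 || x9 || x10) — x9 is true.
  3. (x8 || x2) — x2 is true.
  4. (x8 || x5 || x1) — x5 is true.
  5. (!x5 || x6) — x6 is true.
  6. (x8 || !x2 || !x10) — !x10 is true.
  7. (x3 || x5) — x5 is true.
  8. (x4 || x3 || x1) — x4 is true.
  9. (x7 || x4) — x4 is true.
  10. (x6 || x9 || !x2) — x9 is true.
  11. (!x9 || !x7 || x8) — !x7 is true.
  12. (x6 || !x2) — x6 is true.
  13. (x3 || !x4 || x5) — x5 is true.
  14. (!x2 || !x1) — !x1 is true.
  15. (!x10 || x4) — x4 is true.
  16. (!x6 || !x9 || !x10) — !x10 is true.
  17. (x1 || x2) — x2 is true.
  18. (x5 || x3 || x8) — x5 is true.
  19. (!x10 || x1) — !x10 is true.
  20. (!x4 || !x1) — !x1 is true.
  21. (x10 || x8 || !x1) — !x1 is true.
  22. (!x10 || x9) — x9 is true.

x1=False, x2=True, x3=False, x4=True, x5=True, x6=True, x7=False, x8=False, x9=True, x10=False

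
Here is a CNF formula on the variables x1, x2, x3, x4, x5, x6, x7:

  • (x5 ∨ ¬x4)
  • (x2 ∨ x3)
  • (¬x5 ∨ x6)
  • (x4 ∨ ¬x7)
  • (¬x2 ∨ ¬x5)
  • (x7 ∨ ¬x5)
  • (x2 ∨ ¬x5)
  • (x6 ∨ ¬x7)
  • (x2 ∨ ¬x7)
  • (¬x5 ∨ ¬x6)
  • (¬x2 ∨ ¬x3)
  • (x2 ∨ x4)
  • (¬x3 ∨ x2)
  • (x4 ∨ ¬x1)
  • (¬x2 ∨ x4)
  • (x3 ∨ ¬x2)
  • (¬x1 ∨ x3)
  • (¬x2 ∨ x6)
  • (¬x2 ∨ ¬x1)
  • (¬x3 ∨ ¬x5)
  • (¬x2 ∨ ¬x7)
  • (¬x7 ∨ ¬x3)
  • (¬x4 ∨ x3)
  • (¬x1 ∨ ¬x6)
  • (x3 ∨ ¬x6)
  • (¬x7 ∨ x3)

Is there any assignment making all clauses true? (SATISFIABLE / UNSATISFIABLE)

UNSATISFIABLE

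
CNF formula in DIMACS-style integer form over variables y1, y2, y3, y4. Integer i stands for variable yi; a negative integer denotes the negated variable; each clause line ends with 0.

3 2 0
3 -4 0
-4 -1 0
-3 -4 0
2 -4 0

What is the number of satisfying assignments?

6

Satisfying assignments:
  y1=0 y2=0 y3=1 y4=0
  y1=0 y2=1 y3=0 y4=0
  y1=0 y2=1 y3=1 y4=0
  y1=1 y2=0 y3=1 y4=0
  y1=1 y2=1 y3=0 y4=0
  y1=1 y2=1 y3=1 y4=0
Count: 6.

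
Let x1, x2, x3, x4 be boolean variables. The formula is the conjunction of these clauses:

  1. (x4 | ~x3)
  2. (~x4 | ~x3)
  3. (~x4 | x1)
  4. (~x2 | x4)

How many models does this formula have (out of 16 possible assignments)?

4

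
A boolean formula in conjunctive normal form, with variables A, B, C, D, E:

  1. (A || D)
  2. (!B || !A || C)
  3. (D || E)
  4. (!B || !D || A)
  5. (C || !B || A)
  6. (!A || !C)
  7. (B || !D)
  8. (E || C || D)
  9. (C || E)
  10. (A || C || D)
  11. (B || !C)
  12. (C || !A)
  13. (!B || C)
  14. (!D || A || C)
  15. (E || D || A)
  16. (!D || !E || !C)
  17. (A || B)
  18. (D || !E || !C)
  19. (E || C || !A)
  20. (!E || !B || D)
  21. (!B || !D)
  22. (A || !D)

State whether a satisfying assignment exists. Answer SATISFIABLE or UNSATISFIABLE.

UNSATISFIABLE

C = True:
  propagation gives A=False, D=True; an empty clause results — contradiction.
C = False:
  propagation gives E=True, A=False, D=True; an empty clause results — contradiction.
Every branch closes, so no satisfying assignment exists.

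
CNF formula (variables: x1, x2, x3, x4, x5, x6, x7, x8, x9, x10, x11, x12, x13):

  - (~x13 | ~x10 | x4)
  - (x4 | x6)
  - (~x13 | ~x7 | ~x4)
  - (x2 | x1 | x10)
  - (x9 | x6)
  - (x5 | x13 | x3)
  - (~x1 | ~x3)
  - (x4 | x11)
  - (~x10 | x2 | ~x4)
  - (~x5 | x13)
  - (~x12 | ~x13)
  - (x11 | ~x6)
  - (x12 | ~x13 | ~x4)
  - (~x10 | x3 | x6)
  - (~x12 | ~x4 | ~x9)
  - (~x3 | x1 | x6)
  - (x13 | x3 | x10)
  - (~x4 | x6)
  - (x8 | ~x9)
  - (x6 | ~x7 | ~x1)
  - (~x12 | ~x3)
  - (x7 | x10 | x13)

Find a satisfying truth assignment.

x1=True, x2=True, x3=False, x4=False, x5=False, x6=True, x7=False, x8=True, x9=False, x10=False, x11=True, x12=False, x13=True

Pure literal: x2 appears only positively; assign x2 = True.
x8 occurs only positively in the remaining clauses — set x8 = True.
Try x1 = True.
  then x3 is forced to False.
The remaining clauses are satisfied by x4 = False, x5 = False, x6 = True, x7 = False, x9 = False, x10 = False, x11 = True, x12 = False, x13 = True.
Check each clause:
  1. (x4 | ~x10 | ~x13) — ~x10 is true.
  2. (x4 | x6) — x6 is true.
  3. (~x4 | ~x7 | ~x13) — ~x7 is true.
  4. (x1 | x10 | x2) — x1 is true.
  5. (x6 | x9) — x6 is true.
  6. (x5 | x13 | x3) — x13 is true.
  7. (~x1 | ~x3) — ~x3 is true.
  8. (x4 | x11) — x11 is true.
  9. (~x4 | x2 | ~x10) — x2 is true.
  10. (x13 | ~x5) — ~x5 is true.
  11. (~x12 | ~x13) — ~x12 is true.
  12. (~x6 | x11) — x11 is true.
  13. (~x13 | x12 | ~x4) — ~x4 is true.
  14. (~x10 | x6 | x3) — ~x10 is true.
  15. (~x4 | ~x12 | ~x9) — ~x4 is true.
  16. (x1 | ~x3 | x6) — x1 is true.
  17. (x13 | x10 | x3) — x13 is true.
  18. (~x4 | x6) — ~x4 is true.
  19. (~x9 | x8) — x8 is true.
  20. (x6 | ~x7 | ~x1) — ~x7 is true.
  21. (~x12 | ~x3) — ~x12 is true.
  22. (x7 | x10 | x13) — x13 is true.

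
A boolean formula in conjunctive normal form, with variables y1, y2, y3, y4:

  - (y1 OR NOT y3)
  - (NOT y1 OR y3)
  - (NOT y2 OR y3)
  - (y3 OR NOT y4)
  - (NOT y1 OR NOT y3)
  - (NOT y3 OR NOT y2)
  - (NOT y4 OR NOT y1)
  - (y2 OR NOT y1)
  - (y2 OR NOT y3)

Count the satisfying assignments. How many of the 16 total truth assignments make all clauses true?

The models are:
  y1=F y2=F y3=F y4=F
Count: 1.

1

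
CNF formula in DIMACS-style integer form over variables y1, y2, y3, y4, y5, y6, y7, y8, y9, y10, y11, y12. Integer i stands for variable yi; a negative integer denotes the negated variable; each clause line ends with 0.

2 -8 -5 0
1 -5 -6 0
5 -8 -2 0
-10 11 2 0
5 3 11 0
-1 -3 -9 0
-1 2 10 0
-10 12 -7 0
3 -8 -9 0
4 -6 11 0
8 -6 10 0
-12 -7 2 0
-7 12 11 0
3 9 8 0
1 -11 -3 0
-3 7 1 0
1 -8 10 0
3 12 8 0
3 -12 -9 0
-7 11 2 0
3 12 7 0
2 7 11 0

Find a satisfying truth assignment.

y1=True, y2=True, y3=True, y4=False, y5=True, y6=False, y7=False, y8=True, y9=False, y10=True, y11=True, y12=True

Pure literal: y6 appears only negated; assign y6 = False.
Try y1 = True.
Branch on y2: take y2 = True.
For the remaining variables, y3 = True, y4 = False, y5 = True, y7 = False, y8 = True, y9 = False, y10 = True, y11 = True, y12 = True works.
Every clause has at least one true literal under this assignment.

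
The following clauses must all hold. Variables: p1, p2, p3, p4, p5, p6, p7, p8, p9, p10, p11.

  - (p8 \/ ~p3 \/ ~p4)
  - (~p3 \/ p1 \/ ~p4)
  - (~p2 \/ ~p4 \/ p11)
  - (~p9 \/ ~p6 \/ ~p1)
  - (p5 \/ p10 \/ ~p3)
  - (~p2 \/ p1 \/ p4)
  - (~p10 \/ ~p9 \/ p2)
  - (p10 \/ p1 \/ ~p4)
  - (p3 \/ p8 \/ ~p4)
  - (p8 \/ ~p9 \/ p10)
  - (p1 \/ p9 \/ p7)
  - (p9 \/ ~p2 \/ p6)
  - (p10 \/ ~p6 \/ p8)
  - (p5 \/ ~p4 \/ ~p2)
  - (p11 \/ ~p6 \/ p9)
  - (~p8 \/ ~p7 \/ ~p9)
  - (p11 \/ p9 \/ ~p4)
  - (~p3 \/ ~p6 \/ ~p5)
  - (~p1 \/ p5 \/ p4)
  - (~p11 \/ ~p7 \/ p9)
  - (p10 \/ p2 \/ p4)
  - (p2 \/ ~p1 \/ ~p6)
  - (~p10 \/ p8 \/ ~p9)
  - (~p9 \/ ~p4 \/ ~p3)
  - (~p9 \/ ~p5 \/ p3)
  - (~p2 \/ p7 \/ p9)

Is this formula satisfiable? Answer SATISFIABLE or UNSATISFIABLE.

Branch on p1: take p1 = False.
Branch on p2: take p2 = False.
For the remaining variables, p3 = False, p4 = False, p5 = False, p6 = False, p7 = True, p8 = False, p9 = False, p10 = True, p11 = False works.
So p1=False  p2=False  p3=False  p4=False  p5=False  p6=False  p7=True  p8=False  p9=False  p10=True  p11=False is a satisfying assignment.

SATISFIABLE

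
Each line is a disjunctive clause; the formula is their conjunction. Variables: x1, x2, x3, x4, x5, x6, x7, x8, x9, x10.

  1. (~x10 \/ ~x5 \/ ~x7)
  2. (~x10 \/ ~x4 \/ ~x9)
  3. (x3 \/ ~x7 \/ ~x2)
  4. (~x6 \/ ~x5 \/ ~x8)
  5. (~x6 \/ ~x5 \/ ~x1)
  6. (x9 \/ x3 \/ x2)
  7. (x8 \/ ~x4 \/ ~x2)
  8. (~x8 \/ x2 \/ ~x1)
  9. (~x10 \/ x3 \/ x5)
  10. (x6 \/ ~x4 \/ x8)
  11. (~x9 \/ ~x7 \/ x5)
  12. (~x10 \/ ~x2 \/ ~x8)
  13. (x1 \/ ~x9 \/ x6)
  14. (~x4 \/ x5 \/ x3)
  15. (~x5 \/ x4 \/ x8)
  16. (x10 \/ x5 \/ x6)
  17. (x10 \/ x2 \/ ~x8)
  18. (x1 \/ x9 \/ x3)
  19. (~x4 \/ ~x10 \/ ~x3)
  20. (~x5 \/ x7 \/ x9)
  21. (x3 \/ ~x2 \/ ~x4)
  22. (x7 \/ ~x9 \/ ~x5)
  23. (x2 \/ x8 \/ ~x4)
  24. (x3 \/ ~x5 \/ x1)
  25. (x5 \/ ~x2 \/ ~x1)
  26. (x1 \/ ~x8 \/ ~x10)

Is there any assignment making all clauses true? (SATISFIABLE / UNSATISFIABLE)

SATISFIABLE

Branch on x1: take x1 = False.
Try x2 = True.
Branch on x3: take x3 = True.
For the remaining variables, x4 = True, x5 = False, x6 = True, x7 = False, x8 = True, x9 = True, x10 = False works.
So x1 = F, x2 = T, x3 = T, x4 = T, x5 = F, x6 = T, x7 = F, x8 = T, x9 = T, x10 = F is a satisfying assignment.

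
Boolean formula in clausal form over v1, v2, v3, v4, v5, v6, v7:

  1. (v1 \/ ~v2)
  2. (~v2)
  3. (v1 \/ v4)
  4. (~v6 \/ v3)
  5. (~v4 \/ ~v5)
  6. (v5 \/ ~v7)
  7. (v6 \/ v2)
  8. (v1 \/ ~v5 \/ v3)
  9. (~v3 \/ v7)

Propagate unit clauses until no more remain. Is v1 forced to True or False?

True

Unit clause (~v2) sets v2 = False.
(v2 \/ v6) with v2 = False leaves only v6, so v6 = True.
(~v6 \/ v3): since v6 = True, the clause reduces to (v3). v3 = True.
(~v3 \/ v7): since v3 = True, the clause reduces to (v7). v7 = True.
(v5 \/ ~v7) with v7 = True leaves only v5, so v5 = True.
(~v5 \/ ~v4): since v5 = True, the clause reduces to (~v4). v4 = False.
In (v4 \/ v1), v4 is now false; v1 must hold, so v1 = True.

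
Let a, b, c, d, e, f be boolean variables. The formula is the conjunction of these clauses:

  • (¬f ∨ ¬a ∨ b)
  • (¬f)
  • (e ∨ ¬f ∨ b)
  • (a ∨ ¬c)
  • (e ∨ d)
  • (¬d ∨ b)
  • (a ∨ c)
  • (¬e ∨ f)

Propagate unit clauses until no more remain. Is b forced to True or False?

(¬f) stands alone — f = False.
From (f ∨ ¬e) and f = False: e = False.
In (e ∨ d), e is now false; d must hold, so d = True.
(b ∨ ¬d): since d = True, the clause reduces to (b). b = True.

True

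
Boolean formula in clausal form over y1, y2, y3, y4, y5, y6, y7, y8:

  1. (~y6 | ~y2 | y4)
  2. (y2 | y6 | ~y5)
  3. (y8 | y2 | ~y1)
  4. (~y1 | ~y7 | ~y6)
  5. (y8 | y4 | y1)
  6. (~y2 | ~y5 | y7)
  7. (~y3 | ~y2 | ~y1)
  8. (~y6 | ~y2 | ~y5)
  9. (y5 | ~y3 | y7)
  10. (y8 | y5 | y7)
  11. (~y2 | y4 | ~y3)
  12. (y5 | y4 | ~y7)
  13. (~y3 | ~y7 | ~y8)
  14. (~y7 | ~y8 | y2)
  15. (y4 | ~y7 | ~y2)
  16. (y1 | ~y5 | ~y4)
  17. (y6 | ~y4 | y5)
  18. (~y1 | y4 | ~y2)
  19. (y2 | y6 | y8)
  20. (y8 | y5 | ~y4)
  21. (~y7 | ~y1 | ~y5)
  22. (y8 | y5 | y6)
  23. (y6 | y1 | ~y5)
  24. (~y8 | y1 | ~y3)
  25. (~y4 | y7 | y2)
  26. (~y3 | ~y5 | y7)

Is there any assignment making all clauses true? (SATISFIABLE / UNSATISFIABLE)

SATISFIABLE

y3 occurs only negated in the remaining clauses — set y3 = False.
Branch on y1: take y1 = True.
Branch on y2: take y2 = False.
  then y8 is forced to True.
  then y7 is forced to False.
  then y4 is forced to False.
The remaining clauses are satisfied by y5 = True, y6 = True.
So y1=True, y2=False, y3=False, y4=False, y5=True, y6=True, y7=False, y8=True is a satisfying assignment.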